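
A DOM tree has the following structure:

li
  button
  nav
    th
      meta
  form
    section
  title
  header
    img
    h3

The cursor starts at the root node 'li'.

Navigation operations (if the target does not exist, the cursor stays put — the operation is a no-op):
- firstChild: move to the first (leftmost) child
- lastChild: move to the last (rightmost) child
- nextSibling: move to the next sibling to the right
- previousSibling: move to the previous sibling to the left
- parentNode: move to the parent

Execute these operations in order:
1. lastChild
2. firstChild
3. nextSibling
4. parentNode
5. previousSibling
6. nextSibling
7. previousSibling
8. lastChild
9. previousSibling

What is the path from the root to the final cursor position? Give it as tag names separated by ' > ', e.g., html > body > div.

Answer: li > form

Derivation:
After 1 (lastChild): header
After 2 (firstChild): img
After 3 (nextSibling): h3
After 4 (parentNode): header
After 5 (previousSibling): title
After 6 (nextSibling): header
After 7 (previousSibling): title
After 8 (lastChild): title (no-op, stayed)
After 9 (previousSibling): form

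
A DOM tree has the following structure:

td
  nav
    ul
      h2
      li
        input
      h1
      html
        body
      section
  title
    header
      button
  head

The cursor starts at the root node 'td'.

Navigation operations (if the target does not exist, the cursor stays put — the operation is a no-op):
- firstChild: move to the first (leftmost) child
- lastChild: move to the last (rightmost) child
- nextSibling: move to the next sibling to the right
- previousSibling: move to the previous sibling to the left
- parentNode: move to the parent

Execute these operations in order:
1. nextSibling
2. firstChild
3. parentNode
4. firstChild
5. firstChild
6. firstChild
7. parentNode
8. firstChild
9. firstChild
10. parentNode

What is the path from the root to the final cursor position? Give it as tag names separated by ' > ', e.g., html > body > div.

Answer: td > nav > ul

Derivation:
After 1 (nextSibling): td (no-op, stayed)
After 2 (firstChild): nav
After 3 (parentNode): td
After 4 (firstChild): nav
After 5 (firstChild): ul
After 6 (firstChild): h2
After 7 (parentNode): ul
After 8 (firstChild): h2
After 9 (firstChild): h2 (no-op, stayed)
After 10 (parentNode): ul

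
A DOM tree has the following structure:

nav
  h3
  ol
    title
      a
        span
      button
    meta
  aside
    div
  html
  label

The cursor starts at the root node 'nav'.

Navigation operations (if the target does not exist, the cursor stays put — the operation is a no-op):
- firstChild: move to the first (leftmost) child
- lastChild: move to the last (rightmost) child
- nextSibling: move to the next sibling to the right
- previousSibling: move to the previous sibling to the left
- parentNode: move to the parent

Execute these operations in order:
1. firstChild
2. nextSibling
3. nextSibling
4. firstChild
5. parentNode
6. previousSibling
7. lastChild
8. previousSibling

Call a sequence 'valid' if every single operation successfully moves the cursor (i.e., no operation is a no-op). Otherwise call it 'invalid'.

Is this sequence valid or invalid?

Answer: valid

Derivation:
After 1 (firstChild): h3
After 2 (nextSibling): ol
After 3 (nextSibling): aside
After 4 (firstChild): div
After 5 (parentNode): aside
After 6 (previousSibling): ol
After 7 (lastChild): meta
After 8 (previousSibling): title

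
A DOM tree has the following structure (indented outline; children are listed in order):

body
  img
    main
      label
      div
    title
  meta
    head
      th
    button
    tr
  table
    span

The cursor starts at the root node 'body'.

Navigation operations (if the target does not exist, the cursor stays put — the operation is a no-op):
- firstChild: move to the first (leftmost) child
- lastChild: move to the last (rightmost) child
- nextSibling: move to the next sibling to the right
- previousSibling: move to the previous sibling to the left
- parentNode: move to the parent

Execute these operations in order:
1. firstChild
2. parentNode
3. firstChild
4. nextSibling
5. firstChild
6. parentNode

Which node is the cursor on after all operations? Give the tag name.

Answer: meta

Derivation:
After 1 (firstChild): img
After 2 (parentNode): body
After 3 (firstChild): img
After 4 (nextSibling): meta
After 5 (firstChild): head
After 6 (parentNode): meta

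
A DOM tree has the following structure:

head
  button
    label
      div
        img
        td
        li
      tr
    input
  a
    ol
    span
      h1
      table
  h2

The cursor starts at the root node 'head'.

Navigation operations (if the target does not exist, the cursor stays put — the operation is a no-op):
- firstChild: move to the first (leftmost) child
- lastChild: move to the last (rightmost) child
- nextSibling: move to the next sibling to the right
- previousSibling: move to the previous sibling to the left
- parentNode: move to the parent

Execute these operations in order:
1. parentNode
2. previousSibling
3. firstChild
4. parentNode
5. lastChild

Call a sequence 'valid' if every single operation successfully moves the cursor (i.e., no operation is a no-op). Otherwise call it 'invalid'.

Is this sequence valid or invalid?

Answer: invalid

Derivation:
After 1 (parentNode): head (no-op, stayed)
After 2 (previousSibling): head (no-op, stayed)
After 3 (firstChild): button
After 4 (parentNode): head
After 5 (lastChild): h2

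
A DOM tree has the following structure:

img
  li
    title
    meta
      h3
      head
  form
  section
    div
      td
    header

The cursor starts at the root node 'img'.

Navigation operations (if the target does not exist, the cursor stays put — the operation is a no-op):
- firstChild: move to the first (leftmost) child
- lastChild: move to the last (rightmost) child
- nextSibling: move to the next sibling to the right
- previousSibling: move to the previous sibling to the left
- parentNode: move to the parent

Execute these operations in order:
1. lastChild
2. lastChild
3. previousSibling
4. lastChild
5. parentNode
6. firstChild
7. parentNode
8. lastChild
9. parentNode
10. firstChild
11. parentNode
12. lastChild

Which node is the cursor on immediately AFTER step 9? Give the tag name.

After 1 (lastChild): section
After 2 (lastChild): header
After 3 (previousSibling): div
After 4 (lastChild): td
After 5 (parentNode): div
After 6 (firstChild): td
After 7 (parentNode): div
After 8 (lastChild): td
After 9 (parentNode): div

Answer: div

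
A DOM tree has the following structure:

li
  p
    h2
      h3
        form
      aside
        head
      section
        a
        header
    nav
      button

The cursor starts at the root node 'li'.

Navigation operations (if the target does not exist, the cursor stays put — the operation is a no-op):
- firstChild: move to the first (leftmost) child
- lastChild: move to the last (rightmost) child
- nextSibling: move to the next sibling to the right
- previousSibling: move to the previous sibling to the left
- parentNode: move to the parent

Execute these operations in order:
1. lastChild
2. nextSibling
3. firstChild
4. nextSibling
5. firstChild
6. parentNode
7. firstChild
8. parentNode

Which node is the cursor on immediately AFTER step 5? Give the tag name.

Answer: button

Derivation:
After 1 (lastChild): p
After 2 (nextSibling): p (no-op, stayed)
After 3 (firstChild): h2
After 4 (nextSibling): nav
After 5 (firstChild): button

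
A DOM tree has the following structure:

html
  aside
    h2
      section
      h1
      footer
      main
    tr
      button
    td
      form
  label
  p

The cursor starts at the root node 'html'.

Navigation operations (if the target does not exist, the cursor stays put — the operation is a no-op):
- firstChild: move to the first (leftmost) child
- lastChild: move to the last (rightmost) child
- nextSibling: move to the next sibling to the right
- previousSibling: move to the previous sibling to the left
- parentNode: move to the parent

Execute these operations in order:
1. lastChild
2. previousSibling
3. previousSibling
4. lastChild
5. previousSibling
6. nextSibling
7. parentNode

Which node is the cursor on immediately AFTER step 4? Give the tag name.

Answer: td

Derivation:
After 1 (lastChild): p
After 2 (previousSibling): label
After 3 (previousSibling): aside
After 4 (lastChild): td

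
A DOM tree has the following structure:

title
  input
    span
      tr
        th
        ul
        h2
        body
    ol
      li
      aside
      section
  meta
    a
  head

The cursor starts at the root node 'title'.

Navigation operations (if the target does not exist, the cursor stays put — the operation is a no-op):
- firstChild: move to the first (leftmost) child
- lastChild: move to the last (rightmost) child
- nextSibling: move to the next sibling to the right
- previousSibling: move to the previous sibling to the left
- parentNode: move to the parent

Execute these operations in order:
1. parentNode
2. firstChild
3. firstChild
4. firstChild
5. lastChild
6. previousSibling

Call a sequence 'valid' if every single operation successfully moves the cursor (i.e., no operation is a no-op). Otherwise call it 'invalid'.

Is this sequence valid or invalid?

After 1 (parentNode): title (no-op, stayed)
After 2 (firstChild): input
After 3 (firstChild): span
After 4 (firstChild): tr
After 5 (lastChild): body
After 6 (previousSibling): h2

Answer: invalid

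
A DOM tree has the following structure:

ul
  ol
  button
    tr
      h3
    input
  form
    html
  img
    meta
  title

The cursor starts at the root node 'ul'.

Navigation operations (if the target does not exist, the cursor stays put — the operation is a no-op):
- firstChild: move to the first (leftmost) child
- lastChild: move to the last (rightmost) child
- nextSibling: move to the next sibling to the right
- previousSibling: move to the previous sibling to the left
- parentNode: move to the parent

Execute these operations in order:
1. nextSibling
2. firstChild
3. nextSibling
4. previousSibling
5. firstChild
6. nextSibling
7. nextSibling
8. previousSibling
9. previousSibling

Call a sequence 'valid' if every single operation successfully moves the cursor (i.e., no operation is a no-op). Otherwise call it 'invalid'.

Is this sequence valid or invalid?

Answer: invalid

Derivation:
After 1 (nextSibling): ul (no-op, stayed)
After 2 (firstChild): ol
After 3 (nextSibling): button
After 4 (previousSibling): ol
After 5 (firstChild): ol (no-op, stayed)
After 6 (nextSibling): button
After 7 (nextSibling): form
After 8 (previousSibling): button
After 9 (previousSibling): ol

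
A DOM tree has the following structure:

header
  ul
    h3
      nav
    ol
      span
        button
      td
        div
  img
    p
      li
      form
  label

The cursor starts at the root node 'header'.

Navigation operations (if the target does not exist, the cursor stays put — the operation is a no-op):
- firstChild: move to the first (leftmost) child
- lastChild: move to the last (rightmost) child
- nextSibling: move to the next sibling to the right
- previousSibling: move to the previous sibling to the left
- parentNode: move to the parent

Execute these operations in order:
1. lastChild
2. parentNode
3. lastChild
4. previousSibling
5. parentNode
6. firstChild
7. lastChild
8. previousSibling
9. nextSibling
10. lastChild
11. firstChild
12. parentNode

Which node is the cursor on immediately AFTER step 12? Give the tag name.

Answer: td

Derivation:
After 1 (lastChild): label
After 2 (parentNode): header
After 3 (lastChild): label
After 4 (previousSibling): img
After 5 (parentNode): header
After 6 (firstChild): ul
After 7 (lastChild): ol
After 8 (previousSibling): h3
After 9 (nextSibling): ol
After 10 (lastChild): td
After 11 (firstChild): div
After 12 (parentNode): td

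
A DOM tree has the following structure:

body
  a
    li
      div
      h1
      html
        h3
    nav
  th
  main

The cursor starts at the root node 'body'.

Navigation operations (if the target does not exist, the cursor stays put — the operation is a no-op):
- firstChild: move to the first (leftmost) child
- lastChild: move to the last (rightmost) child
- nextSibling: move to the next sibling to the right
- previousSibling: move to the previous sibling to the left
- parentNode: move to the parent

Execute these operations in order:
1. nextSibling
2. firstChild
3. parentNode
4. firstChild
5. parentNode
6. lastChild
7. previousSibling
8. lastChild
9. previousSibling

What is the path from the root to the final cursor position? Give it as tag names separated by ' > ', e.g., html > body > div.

Answer: body > a

Derivation:
After 1 (nextSibling): body (no-op, stayed)
After 2 (firstChild): a
After 3 (parentNode): body
After 4 (firstChild): a
After 5 (parentNode): body
After 6 (lastChild): main
After 7 (previousSibling): th
After 8 (lastChild): th (no-op, stayed)
After 9 (previousSibling): a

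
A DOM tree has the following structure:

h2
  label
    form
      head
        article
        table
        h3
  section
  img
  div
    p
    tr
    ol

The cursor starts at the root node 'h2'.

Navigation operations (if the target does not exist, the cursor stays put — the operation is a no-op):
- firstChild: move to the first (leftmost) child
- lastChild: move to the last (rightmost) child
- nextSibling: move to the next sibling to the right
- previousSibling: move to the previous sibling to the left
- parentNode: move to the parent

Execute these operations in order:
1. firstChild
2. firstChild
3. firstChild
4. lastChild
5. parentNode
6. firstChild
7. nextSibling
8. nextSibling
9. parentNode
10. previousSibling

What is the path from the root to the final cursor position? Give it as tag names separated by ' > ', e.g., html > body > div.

Answer: h2 > label > form > head

Derivation:
After 1 (firstChild): label
After 2 (firstChild): form
After 3 (firstChild): head
After 4 (lastChild): h3
After 5 (parentNode): head
After 6 (firstChild): article
After 7 (nextSibling): table
After 8 (nextSibling): h3
After 9 (parentNode): head
After 10 (previousSibling): head (no-op, stayed)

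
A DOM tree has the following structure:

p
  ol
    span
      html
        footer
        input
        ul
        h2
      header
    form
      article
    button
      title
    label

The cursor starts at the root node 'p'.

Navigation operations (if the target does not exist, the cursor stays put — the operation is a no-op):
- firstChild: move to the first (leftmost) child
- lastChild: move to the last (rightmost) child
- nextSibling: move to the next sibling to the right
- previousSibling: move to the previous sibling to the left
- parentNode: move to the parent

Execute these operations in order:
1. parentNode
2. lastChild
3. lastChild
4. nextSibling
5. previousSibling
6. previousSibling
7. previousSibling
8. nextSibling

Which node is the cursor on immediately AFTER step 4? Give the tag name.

After 1 (parentNode): p (no-op, stayed)
After 2 (lastChild): ol
After 3 (lastChild): label
After 4 (nextSibling): label (no-op, stayed)

Answer: label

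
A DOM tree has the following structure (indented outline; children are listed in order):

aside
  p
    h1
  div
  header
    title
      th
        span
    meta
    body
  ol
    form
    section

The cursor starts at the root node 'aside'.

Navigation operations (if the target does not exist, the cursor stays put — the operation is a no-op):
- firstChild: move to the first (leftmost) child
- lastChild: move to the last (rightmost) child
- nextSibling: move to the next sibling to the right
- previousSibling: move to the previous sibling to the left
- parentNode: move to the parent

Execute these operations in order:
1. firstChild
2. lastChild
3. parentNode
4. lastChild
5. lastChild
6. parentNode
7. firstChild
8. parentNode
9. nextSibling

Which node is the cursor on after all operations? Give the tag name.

Answer: div

Derivation:
After 1 (firstChild): p
After 2 (lastChild): h1
After 3 (parentNode): p
After 4 (lastChild): h1
After 5 (lastChild): h1 (no-op, stayed)
After 6 (parentNode): p
After 7 (firstChild): h1
After 8 (parentNode): p
After 9 (nextSibling): div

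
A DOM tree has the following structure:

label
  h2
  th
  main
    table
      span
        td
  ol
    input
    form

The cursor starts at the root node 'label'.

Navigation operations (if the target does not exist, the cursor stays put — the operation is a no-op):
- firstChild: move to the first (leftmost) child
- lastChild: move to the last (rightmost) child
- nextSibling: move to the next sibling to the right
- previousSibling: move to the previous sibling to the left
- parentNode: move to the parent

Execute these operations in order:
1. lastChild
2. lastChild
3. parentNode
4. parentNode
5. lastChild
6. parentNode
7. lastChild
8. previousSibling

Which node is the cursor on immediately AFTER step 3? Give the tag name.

Answer: ol

Derivation:
After 1 (lastChild): ol
After 2 (lastChild): form
After 3 (parentNode): ol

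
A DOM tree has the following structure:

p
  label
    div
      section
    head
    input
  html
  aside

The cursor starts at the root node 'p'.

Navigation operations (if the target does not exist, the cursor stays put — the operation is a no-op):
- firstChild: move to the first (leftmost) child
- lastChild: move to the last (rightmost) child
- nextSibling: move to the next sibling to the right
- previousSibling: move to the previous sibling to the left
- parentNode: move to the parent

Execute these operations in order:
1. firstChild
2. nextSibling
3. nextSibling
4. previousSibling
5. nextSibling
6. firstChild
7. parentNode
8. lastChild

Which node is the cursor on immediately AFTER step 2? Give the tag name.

Answer: html

Derivation:
After 1 (firstChild): label
After 2 (nextSibling): html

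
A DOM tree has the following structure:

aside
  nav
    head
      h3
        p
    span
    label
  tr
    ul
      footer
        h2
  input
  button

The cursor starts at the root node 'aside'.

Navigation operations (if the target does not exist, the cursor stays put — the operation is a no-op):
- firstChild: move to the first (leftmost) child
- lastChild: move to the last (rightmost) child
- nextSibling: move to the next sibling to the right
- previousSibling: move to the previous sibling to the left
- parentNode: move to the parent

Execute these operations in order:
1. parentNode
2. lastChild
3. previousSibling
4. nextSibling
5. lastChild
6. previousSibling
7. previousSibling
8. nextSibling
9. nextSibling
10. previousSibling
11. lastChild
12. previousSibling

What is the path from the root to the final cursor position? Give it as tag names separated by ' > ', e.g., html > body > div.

After 1 (parentNode): aside (no-op, stayed)
After 2 (lastChild): button
After 3 (previousSibling): input
After 4 (nextSibling): button
After 5 (lastChild): button (no-op, stayed)
After 6 (previousSibling): input
After 7 (previousSibling): tr
After 8 (nextSibling): input
After 9 (nextSibling): button
After 10 (previousSibling): input
After 11 (lastChild): input (no-op, stayed)
After 12 (previousSibling): tr

Answer: aside > tr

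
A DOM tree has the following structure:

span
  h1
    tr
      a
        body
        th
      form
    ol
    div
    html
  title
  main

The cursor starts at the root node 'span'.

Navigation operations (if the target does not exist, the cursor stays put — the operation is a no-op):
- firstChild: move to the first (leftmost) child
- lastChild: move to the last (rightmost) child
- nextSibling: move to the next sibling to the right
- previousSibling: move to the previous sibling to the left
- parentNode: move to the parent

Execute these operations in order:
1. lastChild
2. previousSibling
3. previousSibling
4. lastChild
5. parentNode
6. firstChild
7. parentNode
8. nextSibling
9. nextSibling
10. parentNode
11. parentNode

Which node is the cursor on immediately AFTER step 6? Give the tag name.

Answer: tr

Derivation:
After 1 (lastChild): main
After 2 (previousSibling): title
After 3 (previousSibling): h1
After 4 (lastChild): html
After 5 (parentNode): h1
After 6 (firstChild): tr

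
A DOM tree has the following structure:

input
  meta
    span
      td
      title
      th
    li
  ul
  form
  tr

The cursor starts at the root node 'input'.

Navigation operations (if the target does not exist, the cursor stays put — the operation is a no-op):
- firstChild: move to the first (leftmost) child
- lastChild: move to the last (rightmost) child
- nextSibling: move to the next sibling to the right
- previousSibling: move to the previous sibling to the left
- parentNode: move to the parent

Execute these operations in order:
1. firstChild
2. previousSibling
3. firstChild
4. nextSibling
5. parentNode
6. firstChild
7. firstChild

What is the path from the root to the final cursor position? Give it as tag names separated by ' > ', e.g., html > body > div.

Answer: input > meta > span > td

Derivation:
After 1 (firstChild): meta
After 2 (previousSibling): meta (no-op, stayed)
After 3 (firstChild): span
After 4 (nextSibling): li
After 5 (parentNode): meta
After 6 (firstChild): span
After 7 (firstChild): td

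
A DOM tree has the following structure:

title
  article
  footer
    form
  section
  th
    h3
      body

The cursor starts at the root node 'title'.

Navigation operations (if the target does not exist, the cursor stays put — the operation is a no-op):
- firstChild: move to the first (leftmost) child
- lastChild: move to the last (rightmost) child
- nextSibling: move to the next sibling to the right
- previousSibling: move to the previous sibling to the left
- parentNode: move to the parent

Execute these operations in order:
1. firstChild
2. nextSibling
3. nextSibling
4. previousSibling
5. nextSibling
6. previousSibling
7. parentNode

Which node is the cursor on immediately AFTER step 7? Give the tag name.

After 1 (firstChild): article
After 2 (nextSibling): footer
After 3 (nextSibling): section
After 4 (previousSibling): footer
After 5 (nextSibling): section
After 6 (previousSibling): footer
After 7 (parentNode): title

Answer: title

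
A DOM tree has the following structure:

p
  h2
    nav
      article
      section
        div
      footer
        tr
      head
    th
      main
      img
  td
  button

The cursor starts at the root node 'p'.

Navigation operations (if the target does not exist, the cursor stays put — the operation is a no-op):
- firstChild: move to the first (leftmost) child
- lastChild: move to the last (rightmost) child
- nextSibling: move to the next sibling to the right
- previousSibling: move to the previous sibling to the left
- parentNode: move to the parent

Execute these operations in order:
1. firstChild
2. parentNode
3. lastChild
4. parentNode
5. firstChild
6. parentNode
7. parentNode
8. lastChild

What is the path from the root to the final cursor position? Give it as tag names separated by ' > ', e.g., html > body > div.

Answer: p > button

Derivation:
After 1 (firstChild): h2
After 2 (parentNode): p
After 3 (lastChild): button
After 4 (parentNode): p
After 5 (firstChild): h2
After 6 (parentNode): p
After 7 (parentNode): p (no-op, stayed)
After 8 (lastChild): button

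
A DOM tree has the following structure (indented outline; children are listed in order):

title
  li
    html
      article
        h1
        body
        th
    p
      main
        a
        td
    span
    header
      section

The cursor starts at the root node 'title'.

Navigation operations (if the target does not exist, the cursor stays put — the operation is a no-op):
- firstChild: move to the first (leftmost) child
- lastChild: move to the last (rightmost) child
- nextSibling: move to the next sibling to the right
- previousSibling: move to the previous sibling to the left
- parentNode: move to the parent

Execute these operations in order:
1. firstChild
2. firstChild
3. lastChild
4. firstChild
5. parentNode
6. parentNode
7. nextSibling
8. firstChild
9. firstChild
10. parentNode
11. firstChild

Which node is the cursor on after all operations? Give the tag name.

After 1 (firstChild): li
After 2 (firstChild): html
After 3 (lastChild): article
After 4 (firstChild): h1
After 5 (parentNode): article
After 6 (parentNode): html
After 7 (nextSibling): p
After 8 (firstChild): main
After 9 (firstChild): a
After 10 (parentNode): main
After 11 (firstChild): a

Answer: a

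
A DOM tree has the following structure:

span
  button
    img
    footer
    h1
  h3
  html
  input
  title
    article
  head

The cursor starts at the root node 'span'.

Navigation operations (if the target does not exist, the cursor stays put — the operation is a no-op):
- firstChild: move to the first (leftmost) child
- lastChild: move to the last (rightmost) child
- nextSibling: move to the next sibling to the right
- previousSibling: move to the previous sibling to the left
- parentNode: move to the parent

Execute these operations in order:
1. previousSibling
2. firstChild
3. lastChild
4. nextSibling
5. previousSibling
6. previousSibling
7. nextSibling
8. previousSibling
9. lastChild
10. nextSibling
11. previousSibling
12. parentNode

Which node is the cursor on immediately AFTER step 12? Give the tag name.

After 1 (previousSibling): span (no-op, stayed)
After 2 (firstChild): button
After 3 (lastChild): h1
After 4 (nextSibling): h1 (no-op, stayed)
After 5 (previousSibling): footer
After 6 (previousSibling): img
After 7 (nextSibling): footer
After 8 (previousSibling): img
After 9 (lastChild): img (no-op, stayed)
After 10 (nextSibling): footer
After 11 (previousSibling): img
After 12 (parentNode): button

Answer: button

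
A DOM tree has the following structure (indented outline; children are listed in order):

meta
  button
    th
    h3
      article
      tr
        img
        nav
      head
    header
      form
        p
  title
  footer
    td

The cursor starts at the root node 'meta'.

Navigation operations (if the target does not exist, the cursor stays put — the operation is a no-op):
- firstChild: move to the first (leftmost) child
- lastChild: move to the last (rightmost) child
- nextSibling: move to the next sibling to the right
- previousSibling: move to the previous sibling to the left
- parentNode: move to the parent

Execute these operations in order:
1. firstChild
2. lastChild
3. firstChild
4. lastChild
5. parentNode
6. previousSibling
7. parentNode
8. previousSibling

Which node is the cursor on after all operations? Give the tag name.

Answer: h3

Derivation:
After 1 (firstChild): button
After 2 (lastChild): header
After 3 (firstChild): form
After 4 (lastChild): p
After 5 (parentNode): form
After 6 (previousSibling): form (no-op, stayed)
After 7 (parentNode): header
After 8 (previousSibling): h3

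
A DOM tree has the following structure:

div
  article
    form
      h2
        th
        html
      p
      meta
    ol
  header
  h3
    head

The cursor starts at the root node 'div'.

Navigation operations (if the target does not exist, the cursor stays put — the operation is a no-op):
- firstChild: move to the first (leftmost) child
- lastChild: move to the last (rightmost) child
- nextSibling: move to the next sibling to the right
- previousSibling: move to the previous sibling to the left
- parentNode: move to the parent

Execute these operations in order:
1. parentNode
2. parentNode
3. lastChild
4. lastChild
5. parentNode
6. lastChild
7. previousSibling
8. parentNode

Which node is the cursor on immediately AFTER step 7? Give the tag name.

After 1 (parentNode): div (no-op, stayed)
After 2 (parentNode): div (no-op, stayed)
After 3 (lastChild): h3
After 4 (lastChild): head
After 5 (parentNode): h3
After 6 (lastChild): head
After 7 (previousSibling): head (no-op, stayed)

Answer: head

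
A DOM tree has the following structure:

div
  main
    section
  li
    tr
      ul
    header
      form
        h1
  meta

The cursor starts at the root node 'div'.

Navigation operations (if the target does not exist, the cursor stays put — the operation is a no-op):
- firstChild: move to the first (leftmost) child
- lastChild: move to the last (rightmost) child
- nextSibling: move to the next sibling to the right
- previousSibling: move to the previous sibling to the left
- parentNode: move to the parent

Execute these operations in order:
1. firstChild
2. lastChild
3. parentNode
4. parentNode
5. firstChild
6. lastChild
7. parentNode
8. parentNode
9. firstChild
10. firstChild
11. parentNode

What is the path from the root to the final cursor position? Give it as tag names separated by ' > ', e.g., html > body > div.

Answer: div > main

Derivation:
After 1 (firstChild): main
After 2 (lastChild): section
After 3 (parentNode): main
After 4 (parentNode): div
After 5 (firstChild): main
After 6 (lastChild): section
After 7 (parentNode): main
After 8 (parentNode): div
After 9 (firstChild): main
After 10 (firstChild): section
After 11 (parentNode): main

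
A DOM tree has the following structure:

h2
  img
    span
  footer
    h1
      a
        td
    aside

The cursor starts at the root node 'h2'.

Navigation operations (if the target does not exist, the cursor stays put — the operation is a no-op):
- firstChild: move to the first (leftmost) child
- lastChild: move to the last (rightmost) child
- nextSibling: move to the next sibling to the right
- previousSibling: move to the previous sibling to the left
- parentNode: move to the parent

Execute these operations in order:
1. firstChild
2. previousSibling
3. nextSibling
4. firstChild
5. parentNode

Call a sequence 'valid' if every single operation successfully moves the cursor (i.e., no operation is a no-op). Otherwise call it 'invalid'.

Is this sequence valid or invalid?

Answer: invalid

Derivation:
After 1 (firstChild): img
After 2 (previousSibling): img (no-op, stayed)
After 3 (nextSibling): footer
After 4 (firstChild): h1
After 5 (parentNode): footer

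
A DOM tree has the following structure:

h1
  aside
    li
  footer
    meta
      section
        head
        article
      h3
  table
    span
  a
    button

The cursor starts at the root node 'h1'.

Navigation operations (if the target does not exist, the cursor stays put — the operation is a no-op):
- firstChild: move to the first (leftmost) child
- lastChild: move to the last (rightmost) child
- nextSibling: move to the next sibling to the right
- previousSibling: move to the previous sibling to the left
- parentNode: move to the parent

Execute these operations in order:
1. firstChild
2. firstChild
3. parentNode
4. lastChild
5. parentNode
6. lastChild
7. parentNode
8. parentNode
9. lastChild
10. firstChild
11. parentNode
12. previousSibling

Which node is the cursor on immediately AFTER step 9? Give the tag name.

Answer: a

Derivation:
After 1 (firstChild): aside
After 2 (firstChild): li
After 3 (parentNode): aside
After 4 (lastChild): li
After 5 (parentNode): aside
After 6 (lastChild): li
After 7 (parentNode): aside
After 8 (parentNode): h1
After 9 (lastChild): a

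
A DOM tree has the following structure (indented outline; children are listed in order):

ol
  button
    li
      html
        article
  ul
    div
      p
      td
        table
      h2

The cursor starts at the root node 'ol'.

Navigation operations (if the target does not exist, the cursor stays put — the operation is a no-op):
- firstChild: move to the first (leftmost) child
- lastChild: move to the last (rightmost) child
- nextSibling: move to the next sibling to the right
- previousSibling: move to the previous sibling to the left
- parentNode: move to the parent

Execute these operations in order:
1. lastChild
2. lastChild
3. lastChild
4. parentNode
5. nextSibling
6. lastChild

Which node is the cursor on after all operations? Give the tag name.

Answer: h2

Derivation:
After 1 (lastChild): ul
After 2 (lastChild): div
After 3 (lastChild): h2
After 4 (parentNode): div
After 5 (nextSibling): div (no-op, stayed)
After 6 (lastChild): h2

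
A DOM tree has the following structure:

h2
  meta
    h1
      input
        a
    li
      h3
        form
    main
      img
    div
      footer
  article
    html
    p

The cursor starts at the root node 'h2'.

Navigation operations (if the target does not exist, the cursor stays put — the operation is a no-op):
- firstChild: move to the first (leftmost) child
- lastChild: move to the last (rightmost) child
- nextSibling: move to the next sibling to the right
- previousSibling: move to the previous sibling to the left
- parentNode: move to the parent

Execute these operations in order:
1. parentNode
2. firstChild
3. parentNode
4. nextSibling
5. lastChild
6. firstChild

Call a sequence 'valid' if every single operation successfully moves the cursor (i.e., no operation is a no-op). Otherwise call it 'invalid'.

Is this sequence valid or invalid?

After 1 (parentNode): h2 (no-op, stayed)
After 2 (firstChild): meta
After 3 (parentNode): h2
After 4 (nextSibling): h2 (no-op, stayed)
After 5 (lastChild): article
After 6 (firstChild): html

Answer: invalid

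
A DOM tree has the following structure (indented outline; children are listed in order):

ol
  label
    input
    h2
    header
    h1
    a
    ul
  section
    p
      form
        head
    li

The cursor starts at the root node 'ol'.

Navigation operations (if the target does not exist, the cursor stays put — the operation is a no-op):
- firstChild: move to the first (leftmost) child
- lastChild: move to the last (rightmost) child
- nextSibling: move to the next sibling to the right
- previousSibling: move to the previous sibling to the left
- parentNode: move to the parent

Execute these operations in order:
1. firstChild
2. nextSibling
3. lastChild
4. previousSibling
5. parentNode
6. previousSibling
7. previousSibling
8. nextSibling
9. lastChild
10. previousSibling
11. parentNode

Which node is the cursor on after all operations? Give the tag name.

Answer: section

Derivation:
After 1 (firstChild): label
After 2 (nextSibling): section
After 3 (lastChild): li
After 4 (previousSibling): p
After 5 (parentNode): section
After 6 (previousSibling): label
After 7 (previousSibling): label (no-op, stayed)
After 8 (nextSibling): section
After 9 (lastChild): li
After 10 (previousSibling): p
After 11 (parentNode): section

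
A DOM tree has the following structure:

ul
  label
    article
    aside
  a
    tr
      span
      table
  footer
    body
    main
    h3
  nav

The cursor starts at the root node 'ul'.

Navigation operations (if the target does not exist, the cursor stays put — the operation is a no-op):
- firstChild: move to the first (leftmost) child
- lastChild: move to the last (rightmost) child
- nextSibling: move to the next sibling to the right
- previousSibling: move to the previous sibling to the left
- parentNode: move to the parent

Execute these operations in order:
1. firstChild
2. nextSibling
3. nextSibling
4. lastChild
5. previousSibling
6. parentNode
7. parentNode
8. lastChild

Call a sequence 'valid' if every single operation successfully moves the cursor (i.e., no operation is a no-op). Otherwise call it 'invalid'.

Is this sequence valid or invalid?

Answer: valid

Derivation:
After 1 (firstChild): label
After 2 (nextSibling): a
After 3 (nextSibling): footer
After 4 (lastChild): h3
After 5 (previousSibling): main
After 6 (parentNode): footer
After 7 (parentNode): ul
After 8 (lastChild): nav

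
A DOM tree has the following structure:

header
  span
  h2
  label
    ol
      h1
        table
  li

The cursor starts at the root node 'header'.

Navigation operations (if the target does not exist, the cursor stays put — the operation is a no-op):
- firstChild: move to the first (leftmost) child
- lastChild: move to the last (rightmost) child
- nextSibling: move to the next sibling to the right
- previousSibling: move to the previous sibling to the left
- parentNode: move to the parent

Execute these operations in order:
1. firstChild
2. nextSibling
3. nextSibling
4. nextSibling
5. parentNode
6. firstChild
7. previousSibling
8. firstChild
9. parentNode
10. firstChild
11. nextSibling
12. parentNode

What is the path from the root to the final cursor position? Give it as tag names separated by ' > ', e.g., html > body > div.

Answer: header

Derivation:
After 1 (firstChild): span
After 2 (nextSibling): h2
After 3 (nextSibling): label
After 4 (nextSibling): li
After 5 (parentNode): header
After 6 (firstChild): span
After 7 (previousSibling): span (no-op, stayed)
After 8 (firstChild): span (no-op, stayed)
After 9 (parentNode): header
After 10 (firstChild): span
After 11 (nextSibling): h2
After 12 (parentNode): header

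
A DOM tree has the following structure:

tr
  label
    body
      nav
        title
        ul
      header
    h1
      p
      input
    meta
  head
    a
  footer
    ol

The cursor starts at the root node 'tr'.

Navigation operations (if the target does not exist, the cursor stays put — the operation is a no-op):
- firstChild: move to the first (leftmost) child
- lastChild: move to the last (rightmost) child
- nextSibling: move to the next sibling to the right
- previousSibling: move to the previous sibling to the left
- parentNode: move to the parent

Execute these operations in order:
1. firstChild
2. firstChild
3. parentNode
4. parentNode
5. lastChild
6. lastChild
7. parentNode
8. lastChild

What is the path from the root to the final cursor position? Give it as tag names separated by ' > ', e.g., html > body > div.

After 1 (firstChild): label
After 2 (firstChild): body
After 3 (parentNode): label
After 4 (parentNode): tr
After 5 (lastChild): footer
After 6 (lastChild): ol
After 7 (parentNode): footer
After 8 (lastChild): ol

Answer: tr > footer > ol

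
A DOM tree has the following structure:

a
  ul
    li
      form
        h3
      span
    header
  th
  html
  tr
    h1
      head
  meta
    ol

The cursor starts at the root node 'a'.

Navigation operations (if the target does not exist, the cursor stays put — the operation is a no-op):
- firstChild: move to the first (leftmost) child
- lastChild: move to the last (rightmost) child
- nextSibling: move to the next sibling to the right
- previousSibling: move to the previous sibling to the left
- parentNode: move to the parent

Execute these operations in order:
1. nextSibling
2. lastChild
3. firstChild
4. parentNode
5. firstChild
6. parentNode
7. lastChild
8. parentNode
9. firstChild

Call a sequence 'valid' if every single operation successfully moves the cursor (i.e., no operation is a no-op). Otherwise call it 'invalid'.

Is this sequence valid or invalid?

Answer: invalid

Derivation:
After 1 (nextSibling): a (no-op, stayed)
After 2 (lastChild): meta
After 3 (firstChild): ol
After 4 (parentNode): meta
After 5 (firstChild): ol
After 6 (parentNode): meta
After 7 (lastChild): ol
After 8 (parentNode): meta
After 9 (firstChild): ol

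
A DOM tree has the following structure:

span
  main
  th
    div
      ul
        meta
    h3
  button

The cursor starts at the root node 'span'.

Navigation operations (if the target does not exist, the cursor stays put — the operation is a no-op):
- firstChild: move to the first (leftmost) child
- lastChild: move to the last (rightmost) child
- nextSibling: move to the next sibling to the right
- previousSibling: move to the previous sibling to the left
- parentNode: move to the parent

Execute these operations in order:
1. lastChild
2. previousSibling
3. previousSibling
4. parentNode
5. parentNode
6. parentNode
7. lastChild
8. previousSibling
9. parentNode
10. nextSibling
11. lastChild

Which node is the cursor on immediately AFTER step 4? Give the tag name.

After 1 (lastChild): button
After 2 (previousSibling): th
After 3 (previousSibling): main
After 4 (parentNode): span

Answer: span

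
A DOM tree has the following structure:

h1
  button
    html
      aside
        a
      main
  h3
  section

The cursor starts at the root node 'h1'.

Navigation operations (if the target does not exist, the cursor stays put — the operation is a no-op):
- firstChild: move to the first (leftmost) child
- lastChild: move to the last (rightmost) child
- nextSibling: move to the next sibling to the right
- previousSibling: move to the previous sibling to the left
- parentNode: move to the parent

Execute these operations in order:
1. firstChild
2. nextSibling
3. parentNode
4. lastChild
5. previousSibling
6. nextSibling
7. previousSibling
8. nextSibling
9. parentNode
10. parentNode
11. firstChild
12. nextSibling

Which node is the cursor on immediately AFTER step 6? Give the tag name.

Answer: section

Derivation:
After 1 (firstChild): button
After 2 (nextSibling): h3
After 3 (parentNode): h1
After 4 (lastChild): section
After 5 (previousSibling): h3
After 6 (nextSibling): section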